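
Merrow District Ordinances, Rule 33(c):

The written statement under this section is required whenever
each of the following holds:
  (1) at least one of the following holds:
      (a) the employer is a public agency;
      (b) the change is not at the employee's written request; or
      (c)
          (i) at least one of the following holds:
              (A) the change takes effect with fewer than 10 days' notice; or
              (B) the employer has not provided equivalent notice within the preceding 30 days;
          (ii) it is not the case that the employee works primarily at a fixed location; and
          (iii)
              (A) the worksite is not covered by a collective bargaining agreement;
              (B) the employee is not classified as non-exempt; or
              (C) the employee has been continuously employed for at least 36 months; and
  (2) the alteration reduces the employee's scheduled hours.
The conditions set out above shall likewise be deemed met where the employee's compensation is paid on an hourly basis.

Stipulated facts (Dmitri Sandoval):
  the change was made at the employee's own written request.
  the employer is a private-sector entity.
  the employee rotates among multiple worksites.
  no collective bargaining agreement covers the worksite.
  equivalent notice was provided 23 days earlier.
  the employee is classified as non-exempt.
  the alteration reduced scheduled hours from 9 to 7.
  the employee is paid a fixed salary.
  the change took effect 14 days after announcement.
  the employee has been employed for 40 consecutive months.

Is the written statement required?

(a) public agency — not met.
(b) not employee-requested — fails.
(A) < 10 days' notice — fails.
(B) no recent notice — not met.
(i): F OR F → false.
(ii) not (fixed location) — holds.
(A) no CBA — satisfied.
(B) not (non-exempt) — not met.
(C) tenure ≥ 36 mo. — met.
So (iii) is satisfied (T OR F OR T).
(c) = F AND T AND T = false.
(1) = F OR F OR F = false.
(2) hours reduced — met.
So Overall is not satisfied (F AND T).
Exception (hourly-paid) — not satisfied.
Result: main false OR exception false → false.

No — not required.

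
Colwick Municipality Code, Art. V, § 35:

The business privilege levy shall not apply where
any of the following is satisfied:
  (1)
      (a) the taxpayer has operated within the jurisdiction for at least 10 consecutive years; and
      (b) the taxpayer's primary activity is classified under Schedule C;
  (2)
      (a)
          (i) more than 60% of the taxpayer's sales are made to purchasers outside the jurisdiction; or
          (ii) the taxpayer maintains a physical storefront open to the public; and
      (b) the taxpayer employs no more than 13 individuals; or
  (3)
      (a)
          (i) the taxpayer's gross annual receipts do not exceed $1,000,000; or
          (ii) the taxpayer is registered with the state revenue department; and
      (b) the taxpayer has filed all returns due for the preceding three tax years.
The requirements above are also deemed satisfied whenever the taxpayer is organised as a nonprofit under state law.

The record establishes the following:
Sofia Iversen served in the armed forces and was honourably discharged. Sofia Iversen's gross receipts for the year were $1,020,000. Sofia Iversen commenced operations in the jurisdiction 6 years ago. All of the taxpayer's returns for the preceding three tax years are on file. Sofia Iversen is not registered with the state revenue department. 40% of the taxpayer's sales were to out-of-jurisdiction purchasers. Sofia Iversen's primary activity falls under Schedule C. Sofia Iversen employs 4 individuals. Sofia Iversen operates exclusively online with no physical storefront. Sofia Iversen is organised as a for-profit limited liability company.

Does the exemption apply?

No — not exempt.

(a) ≥ 10 yrs in jurisdiction — not satisfied.
(b) Schedule C activity — met.
(1) = F AND T = false.
(i) >60% out-of-jur. sales — not met.
(ii) has storefront — not satisfied.
So (a) is not satisfied (F OR F).
(b) ≤ 13 employees — holds.
(2) = F AND T = false.
(i) receipts ≤ $1,000,000 — fails.
(ii) state-registered — fails.
So (a) is not satisfied (F OR F).
(b) returns current — met.
(3) = F AND T = false.
Overall: F OR F OR F → false.
Exception (nonprofit) — not satisfied.
Result: main false OR exception false → false.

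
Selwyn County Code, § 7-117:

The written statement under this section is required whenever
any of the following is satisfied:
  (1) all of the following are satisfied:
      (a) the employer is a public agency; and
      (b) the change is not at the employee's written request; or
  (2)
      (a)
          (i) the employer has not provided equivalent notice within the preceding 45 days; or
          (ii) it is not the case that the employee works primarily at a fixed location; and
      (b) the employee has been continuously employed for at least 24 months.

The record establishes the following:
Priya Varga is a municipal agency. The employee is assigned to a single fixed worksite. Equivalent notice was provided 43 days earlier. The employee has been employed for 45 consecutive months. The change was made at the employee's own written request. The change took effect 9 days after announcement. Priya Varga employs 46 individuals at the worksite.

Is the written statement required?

(a) public agency — met.
(b) not employee-requested — not met.
So (1) is not satisfied (T AND F).
(i) no recent notice — not satisfied.
(ii) not (fixed location) — fails.
So (a) is not satisfied (F OR F).
(b) tenure ≥ 24 mo. — satisfied.
So (2) is not satisfied (F AND T).
Overall = F OR F = false.

No — not required.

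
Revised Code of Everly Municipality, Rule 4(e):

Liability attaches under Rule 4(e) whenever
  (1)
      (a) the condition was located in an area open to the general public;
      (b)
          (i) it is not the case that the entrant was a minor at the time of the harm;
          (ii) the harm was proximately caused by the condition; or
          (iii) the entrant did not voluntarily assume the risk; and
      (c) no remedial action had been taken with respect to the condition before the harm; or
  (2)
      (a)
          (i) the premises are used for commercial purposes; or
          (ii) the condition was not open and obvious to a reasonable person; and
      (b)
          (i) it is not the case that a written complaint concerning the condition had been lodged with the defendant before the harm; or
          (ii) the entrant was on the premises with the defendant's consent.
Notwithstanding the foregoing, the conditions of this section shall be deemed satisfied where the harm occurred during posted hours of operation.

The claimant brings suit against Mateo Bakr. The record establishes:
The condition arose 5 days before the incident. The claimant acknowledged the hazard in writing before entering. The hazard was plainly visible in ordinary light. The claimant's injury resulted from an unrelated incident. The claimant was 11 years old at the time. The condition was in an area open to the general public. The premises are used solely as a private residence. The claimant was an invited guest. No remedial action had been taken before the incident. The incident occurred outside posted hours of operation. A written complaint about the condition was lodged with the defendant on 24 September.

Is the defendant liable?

No — not liable.

(a) public area — holds.
(i) not (entrant a minor) — fails.
(ii) proximate cause — not met.
(iii) no assumed risk — fails.
(b): F OR F OR F → false.
(c) no remedial action — satisfied.
(1): T AND F AND T → false.
(i) commercial use — not met.
(ii) not open/obvious — not satisfied.
So (a) is not satisfied (F OR F).
(i) not (complaint lodged) — not satisfied.
(ii) consent to enter — holds.
So (b) is satisfied (F OR T).
So (2) is not satisfied (F AND T).
So Overall is not satisfied (F OR F).
Exception (during posted hours) — not satisfied.
Result: main false OR exception false → false.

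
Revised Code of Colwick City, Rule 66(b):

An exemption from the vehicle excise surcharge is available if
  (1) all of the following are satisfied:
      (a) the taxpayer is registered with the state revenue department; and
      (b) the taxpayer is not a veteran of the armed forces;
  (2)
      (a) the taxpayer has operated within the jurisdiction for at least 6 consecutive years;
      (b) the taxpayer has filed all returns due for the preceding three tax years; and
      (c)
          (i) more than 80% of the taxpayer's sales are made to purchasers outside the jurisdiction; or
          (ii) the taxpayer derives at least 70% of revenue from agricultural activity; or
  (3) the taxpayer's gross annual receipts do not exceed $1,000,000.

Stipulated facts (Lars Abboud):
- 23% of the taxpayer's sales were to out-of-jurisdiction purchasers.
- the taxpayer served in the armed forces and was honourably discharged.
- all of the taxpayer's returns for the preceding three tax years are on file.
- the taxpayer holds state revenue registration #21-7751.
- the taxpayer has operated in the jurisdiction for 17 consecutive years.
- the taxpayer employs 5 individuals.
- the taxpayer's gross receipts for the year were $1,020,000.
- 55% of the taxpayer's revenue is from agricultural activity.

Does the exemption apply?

(a) state-registered — met.
(b) not (veteran) — not satisfied.
So (1) is not satisfied (T AND F).
(a) ≥ 6 yrs in jurisdiction — satisfied.
(b) returns current — holds.
(i) >80% out-of-jur. sales — fails.
(ii) ≥70% agricultural — not satisfied.
(c): F OR F → false.
So (2) is not satisfied (T AND T AND F).
(3) receipts ≤ $1,000,000 — fails.
Overall: F OR F OR F → false.

No — not exempt.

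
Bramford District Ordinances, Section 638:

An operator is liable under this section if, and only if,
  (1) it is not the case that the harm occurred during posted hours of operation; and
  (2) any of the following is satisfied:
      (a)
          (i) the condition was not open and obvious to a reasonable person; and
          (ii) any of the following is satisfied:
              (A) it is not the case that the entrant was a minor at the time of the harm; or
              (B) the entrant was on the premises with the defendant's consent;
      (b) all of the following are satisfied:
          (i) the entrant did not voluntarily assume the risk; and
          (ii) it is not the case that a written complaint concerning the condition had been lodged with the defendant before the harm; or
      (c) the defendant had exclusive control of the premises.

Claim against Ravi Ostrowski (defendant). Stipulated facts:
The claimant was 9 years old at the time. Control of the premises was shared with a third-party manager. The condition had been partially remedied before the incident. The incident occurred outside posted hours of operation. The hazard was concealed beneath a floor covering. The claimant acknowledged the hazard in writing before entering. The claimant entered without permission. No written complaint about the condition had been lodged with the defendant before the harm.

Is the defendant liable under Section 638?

No — not liable.

(1) not (during posted hours) — holds.
(i) not open/obvious — met.
(A) not (entrant a minor) — fails.
(B) consent to enter — not satisfied.
So (ii) is not satisfied (F OR F).
(a): T AND F → false.
(i) no assumed risk — not met.
(ii) not (complaint lodged) — satisfied.
(b) = F AND T = false.
(c) exclusive control — not satisfied.
So (2) is not satisfied (F OR F OR F).
Overall = T AND F = false.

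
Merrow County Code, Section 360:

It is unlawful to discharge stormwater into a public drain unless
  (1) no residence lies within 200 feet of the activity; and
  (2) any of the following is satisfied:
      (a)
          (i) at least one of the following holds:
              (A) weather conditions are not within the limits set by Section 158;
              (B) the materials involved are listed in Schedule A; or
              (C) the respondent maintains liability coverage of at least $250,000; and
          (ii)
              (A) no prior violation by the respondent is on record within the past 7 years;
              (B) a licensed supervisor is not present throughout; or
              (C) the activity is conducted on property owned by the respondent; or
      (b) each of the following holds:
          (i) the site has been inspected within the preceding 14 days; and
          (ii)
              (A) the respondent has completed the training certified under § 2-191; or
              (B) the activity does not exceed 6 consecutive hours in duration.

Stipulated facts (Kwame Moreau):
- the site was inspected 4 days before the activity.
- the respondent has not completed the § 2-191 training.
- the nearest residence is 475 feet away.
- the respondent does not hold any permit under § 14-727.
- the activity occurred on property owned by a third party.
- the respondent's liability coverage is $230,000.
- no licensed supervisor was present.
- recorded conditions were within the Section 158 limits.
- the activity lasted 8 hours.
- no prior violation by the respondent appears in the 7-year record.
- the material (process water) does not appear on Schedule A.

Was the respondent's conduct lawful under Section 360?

(1) no residence in 200 ft — holds.
(A) not (weather ok) — not satisfied.
(B) Schedule A material — fails.
(C) coverage ≥ $250,000 — fails.
So (i) is not satisfied (F OR F OR F).
(A) no prior violation — satisfied.
(B) not (supervisor present) — satisfied.
(C) own property — not met.
(ii) = T OR T OR F = true.
(a): F AND T → false.
(i) site inspected — holds.
(A) training certified — not met.
(B) ≤ 6 hrs duration — not met.
(ii): F OR F → false.
(b) = T AND F = false.
(2) = F OR F = false.
So Overall is not satisfied (T AND F).

No — unlawful.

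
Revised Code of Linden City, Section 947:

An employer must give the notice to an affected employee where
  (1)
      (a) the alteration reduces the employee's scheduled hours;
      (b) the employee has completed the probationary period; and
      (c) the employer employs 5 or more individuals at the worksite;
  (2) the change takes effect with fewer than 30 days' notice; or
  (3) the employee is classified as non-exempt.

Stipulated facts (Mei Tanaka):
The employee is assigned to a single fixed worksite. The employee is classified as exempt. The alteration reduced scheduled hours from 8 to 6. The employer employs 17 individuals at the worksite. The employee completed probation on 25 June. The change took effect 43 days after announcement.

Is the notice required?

(a) hours reduced — satisfied.
(b) past probation — satisfied.
(c) ≥ 5 at site — met.
So (1) is satisfied (T AND T AND T).
(2) < 30 days' notice — not satisfied.
(3) non-exempt — fails.
So Overall is satisfied (T OR F OR F).

Yes — required.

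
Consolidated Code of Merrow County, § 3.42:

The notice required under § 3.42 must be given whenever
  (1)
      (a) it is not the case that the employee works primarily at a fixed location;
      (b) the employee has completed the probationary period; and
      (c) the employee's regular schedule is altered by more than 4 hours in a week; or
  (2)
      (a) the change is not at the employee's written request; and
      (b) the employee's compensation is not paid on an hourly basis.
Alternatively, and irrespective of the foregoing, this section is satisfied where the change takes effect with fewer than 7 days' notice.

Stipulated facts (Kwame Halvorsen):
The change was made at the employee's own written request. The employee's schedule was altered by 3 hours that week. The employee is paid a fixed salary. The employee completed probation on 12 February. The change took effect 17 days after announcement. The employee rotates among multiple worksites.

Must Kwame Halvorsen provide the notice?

No — not required.

(a) not (fixed location) — satisfied.
(b) past probation — satisfied.
(c) schedule shift > 4h — not satisfied.
(1): T AND T AND F → false.
(a) not employee-requested — not satisfied.
(b) not (hourly-paid) — met.
(2) = F AND T = false.
Overall: F OR F → false.
Exception (< 7 days' notice) — not satisfied.
Result: main false OR exception false → false.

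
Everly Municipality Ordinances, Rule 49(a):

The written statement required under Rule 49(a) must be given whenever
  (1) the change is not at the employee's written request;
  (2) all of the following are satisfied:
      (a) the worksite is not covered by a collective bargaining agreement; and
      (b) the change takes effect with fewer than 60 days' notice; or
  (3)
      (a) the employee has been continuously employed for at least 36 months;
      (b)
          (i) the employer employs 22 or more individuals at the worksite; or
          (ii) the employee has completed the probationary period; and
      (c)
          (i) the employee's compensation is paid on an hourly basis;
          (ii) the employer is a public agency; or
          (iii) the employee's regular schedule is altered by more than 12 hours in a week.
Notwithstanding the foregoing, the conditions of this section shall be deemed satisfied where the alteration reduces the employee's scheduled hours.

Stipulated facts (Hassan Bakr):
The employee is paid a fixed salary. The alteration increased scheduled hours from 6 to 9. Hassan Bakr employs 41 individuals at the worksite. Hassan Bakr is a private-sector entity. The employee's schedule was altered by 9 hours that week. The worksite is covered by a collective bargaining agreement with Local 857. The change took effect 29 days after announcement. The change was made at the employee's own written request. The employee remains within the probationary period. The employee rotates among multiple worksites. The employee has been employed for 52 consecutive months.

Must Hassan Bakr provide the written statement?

(1) not employee-requested — fails.
(a) no CBA — not met.
(b) < 60 days' notice — satisfied.
(2) = F AND T = false.
(a) tenure ≥ 36 mo. — holds.
(i) ≥ 22 at site — holds.
(ii) past probation — fails.
(b): T OR F → true.
(i) hourly-paid — not satisfied.
(ii) public agency — not met.
(iii) schedule shift > 12h — not met.
(c) = F OR F OR F = false.
So (3) is not satisfied (T AND T AND F).
Overall = F OR F OR F = false.
Exception (hours reduced) — not satisfied.
Result: main false OR exception false → false.

No — not required.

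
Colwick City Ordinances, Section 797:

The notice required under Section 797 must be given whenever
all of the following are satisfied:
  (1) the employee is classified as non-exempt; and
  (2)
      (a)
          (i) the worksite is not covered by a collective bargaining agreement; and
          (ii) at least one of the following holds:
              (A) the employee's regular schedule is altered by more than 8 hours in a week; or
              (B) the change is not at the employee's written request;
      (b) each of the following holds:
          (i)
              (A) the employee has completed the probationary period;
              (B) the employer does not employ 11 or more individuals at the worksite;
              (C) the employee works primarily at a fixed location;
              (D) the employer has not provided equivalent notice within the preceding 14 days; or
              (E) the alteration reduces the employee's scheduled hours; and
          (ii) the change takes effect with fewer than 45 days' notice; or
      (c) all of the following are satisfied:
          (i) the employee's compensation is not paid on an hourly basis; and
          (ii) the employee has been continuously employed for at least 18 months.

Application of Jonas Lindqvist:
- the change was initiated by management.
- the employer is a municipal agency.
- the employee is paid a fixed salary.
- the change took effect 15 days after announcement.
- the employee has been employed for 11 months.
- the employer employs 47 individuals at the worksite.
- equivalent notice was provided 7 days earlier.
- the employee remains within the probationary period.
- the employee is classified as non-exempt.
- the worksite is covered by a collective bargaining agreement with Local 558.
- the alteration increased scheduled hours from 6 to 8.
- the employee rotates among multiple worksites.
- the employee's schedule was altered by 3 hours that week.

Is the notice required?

No — not required.

(1) non-exempt — holds.
(i) no CBA — not satisfied.
(A) schedule shift > 8h — fails.
(B) not employee-requested — satisfied.
So (ii) is satisfied (F OR T).
(a): F AND T → false.
(A) past probation — fails.
(B) not (≥ 11 at site) — not met.
(C) fixed location — not satisfied.
(D) no recent notice — not met.
(E) hours reduced — not met.
(i) = F OR F OR F OR F OR F = false.
(ii) < 45 days' notice — holds.
(b) = F AND T = false.
(i) not (hourly-paid) — met.
(ii) tenure ≥ 18 mo. — not satisfied.
So (c) is not satisfied (T AND F).
(2): F OR F OR F → false.
Overall: T AND F → false.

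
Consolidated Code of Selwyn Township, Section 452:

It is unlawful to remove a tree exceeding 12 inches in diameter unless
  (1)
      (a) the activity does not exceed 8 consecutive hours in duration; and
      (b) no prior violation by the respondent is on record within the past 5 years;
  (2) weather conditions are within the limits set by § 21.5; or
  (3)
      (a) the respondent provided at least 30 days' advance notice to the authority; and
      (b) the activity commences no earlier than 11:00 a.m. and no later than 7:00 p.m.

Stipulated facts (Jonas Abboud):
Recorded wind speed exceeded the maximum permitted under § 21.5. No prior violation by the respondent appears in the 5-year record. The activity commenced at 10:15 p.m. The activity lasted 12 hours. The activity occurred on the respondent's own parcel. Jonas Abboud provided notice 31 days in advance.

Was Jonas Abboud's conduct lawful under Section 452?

(a) ≤ 8 hrs duration — fails.
(b) no prior violation — met.
(1) = F AND T = false.
(2) weather ok — fails.
(a) ≥30 days' notice — holds.
(b) start within hours — not satisfied.
So (3) is not satisfied (T AND F).
Overall: F OR F OR F → false.

No — unlawful.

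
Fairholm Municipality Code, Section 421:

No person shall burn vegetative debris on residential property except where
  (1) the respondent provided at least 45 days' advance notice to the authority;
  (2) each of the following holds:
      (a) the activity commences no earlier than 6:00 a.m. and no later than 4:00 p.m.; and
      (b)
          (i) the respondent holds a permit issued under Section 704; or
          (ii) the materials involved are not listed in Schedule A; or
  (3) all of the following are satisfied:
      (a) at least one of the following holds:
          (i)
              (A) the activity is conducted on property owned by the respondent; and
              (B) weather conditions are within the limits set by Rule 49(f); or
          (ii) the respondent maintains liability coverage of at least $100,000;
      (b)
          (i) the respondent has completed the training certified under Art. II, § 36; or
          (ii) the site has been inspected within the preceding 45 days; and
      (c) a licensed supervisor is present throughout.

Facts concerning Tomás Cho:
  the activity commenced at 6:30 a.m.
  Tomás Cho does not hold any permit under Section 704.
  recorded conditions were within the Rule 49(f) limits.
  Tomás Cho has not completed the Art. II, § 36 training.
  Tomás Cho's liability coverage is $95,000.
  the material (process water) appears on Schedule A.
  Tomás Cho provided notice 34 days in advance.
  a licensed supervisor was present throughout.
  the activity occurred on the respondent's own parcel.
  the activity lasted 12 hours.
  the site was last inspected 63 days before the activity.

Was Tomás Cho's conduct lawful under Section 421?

(1) ≥45 days' notice — fails.
(a) start within hours — holds.
(i) holds permit — not met.
(ii) not (Schedule A material) — not satisfied.
(b): F OR F → false.
(2) = T AND F = false.
(A) own property — holds.
(B) weather ok — satisfied.
(i): T AND T → true.
(ii) coverage ≥ $100,000 — fails.
So (a) is satisfied (T OR F).
(i) training certified — not satisfied.
(ii) site inspected — not met.
(b): F OR F → false.
(c) supervisor present — met.
(3): T AND F AND T → false.
Overall: F OR F OR F → false.

No — unlawful.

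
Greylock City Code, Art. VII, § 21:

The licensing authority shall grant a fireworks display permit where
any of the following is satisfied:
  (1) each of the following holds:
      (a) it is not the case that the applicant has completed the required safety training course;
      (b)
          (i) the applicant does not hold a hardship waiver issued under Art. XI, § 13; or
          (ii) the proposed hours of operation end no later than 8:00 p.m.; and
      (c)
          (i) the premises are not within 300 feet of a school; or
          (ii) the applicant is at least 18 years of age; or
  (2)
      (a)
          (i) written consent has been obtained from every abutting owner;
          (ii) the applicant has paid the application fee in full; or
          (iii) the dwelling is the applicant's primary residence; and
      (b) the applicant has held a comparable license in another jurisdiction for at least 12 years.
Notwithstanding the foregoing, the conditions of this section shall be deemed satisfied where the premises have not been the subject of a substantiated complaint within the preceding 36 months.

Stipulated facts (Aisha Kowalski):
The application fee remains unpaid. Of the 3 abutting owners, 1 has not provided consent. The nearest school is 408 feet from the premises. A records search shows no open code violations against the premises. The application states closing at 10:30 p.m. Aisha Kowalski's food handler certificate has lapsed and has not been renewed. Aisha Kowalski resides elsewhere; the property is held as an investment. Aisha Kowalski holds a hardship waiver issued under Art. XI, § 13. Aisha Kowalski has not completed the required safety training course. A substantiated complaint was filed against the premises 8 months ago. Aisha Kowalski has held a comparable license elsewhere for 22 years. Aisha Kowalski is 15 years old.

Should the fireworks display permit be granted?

(a) not (safety training) — holds.
(i) not (hardship waiver) — fails.
(ii) closes by 8 p.m. — not satisfied.
So (b) is not satisfied (F OR F).
(i) ≥300 ft from school — satisfied.
(ii) age ≥ 18 — not met.
So (c) is satisfied (T OR F).
(1) = T AND F AND T = false.
(i) all abutters consent — not satisfied.
(ii) fee paid — fails.
(iii) primary residence — not satisfied.
(a): F OR F OR F → false.
(b) prior license ≥ 12 yr — holds.
(2) = F AND T = false.
Overall = F OR F = false.
Exception (no complaint in 36 mo.) — not satisfied.
Result: main false OR exception false → false.

No — denied.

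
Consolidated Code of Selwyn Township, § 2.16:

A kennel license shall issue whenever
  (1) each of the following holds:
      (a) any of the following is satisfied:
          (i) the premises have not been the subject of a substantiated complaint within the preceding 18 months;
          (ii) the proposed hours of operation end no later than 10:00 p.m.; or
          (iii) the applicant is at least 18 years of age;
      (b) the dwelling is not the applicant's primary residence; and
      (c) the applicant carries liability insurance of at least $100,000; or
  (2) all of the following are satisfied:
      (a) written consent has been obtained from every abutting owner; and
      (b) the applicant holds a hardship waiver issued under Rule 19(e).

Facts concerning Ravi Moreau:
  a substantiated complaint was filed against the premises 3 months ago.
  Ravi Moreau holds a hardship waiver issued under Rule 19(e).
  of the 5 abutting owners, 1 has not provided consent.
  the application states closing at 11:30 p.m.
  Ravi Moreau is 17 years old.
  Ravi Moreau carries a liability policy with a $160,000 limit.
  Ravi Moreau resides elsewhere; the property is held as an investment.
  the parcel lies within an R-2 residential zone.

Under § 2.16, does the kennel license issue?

No — denied.

(i) no complaint in 18 mo. — not met.
(ii) closes by 10 p.m. — not met.
(iii) age ≥ 18 — not satisfied.
(a): F OR F OR F → false.
(b) not (primary residence) — holds.
(c) insurance ≥ $100,000 — holds.
(1): F AND T AND T → false.
(a) all abutters consent — not satisfied.
(b) hardship waiver — satisfied.
So (2) is not satisfied (F AND T).
Overall: F OR F → false.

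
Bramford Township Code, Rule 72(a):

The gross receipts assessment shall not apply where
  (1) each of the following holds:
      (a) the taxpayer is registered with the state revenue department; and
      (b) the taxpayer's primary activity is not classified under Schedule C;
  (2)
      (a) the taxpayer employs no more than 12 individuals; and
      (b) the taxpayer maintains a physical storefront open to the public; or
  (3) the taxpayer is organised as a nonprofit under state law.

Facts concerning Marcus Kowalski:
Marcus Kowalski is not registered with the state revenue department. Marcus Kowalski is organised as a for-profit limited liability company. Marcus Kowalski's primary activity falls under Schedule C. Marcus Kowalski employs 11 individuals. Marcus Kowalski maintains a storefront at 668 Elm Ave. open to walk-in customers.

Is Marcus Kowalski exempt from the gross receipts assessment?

(a) state-registered — fails.
(b) not (Schedule C activity) — fails.
(1): F AND F → false.
(a) ≤ 12 employees — met.
(b) has storefront — holds.
So (2) is satisfied (T AND T).
(3) nonprofit — not satisfied.
Overall = F OR T OR F = true.

Yes — exempt.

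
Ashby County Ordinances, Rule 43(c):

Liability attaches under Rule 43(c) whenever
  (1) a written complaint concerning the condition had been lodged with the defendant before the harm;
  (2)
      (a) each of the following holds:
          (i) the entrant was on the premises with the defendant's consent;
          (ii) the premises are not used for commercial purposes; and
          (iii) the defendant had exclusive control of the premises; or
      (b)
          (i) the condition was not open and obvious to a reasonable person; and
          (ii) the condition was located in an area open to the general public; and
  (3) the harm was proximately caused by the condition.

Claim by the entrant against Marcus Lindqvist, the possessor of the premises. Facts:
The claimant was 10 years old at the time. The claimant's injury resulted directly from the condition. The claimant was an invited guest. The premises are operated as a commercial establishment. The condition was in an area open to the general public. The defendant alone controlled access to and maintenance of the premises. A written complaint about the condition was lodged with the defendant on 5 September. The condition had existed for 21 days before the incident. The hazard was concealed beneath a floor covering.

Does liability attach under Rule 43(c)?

(1) complaint lodged — holds.
(i) consent to enter — satisfied.
(ii) not (commercial use) — fails.
(iii) exclusive control — satisfied.
(a) = T AND F AND T = false.
(i) not open/obvious — holds.
(ii) public area — satisfied.
(b): T AND T → true.
(2) = F OR T = true.
(3) proximate cause — satisfied.
So Overall is satisfied (T AND T AND T).

Yes — liable.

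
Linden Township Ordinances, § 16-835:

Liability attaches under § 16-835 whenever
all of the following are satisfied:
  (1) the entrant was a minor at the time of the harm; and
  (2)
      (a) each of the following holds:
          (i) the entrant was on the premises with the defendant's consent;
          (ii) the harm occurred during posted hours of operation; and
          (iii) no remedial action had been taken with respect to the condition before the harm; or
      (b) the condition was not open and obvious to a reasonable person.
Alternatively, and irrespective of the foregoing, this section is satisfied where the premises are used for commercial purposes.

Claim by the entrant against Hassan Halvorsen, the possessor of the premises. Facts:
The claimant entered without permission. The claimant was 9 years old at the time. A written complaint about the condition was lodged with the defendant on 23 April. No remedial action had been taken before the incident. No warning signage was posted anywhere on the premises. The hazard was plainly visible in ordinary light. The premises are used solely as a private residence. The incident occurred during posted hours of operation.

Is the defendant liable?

(1) entrant a minor — satisfied.
(i) consent to enter — not satisfied.
(ii) during posted hours — satisfied.
(iii) no remedial action — satisfied.
(a) = F AND T AND T = false.
(b) not open/obvious — fails.
(2): F OR F → false.
Overall: T AND F → false.
Exception (commercial use) — not satisfied.
Result: main false OR exception false → false.

No — not liable.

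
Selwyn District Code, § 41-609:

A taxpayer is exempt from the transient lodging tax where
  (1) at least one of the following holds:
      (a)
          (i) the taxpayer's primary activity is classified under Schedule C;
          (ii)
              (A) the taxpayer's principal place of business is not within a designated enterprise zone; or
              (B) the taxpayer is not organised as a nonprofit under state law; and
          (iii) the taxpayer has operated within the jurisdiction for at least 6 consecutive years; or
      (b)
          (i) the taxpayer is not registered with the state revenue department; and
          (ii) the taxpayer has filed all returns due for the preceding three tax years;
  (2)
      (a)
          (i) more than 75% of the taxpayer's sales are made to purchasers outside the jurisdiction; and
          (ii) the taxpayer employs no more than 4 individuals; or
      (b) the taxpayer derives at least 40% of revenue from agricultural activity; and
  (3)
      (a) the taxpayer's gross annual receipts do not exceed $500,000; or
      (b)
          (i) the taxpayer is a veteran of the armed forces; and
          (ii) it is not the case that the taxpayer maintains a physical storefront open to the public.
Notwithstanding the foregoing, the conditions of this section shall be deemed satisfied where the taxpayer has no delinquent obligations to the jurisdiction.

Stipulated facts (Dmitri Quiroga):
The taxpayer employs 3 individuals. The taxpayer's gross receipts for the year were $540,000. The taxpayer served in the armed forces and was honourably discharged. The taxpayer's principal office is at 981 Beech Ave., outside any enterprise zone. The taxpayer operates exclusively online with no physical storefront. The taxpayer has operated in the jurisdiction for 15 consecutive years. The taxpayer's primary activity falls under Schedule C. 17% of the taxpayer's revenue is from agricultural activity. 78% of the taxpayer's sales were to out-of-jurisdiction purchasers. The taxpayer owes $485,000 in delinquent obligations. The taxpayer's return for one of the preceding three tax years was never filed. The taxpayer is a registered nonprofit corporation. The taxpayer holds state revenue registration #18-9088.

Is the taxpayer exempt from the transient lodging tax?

(i) Schedule C activity — holds.
(A) not (in enterprise zone) — met.
(B) not (nonprofit) — fails.
(ii): T OR F → true.
(iii) ≥ 6 yrs in jurisdiction — met.
(a): T AND T AND T → true.
(i) not (state-registered) — not met.
(ii) returns current — not met.
So (b) is not satisfied (F AND F).
(1): T OR F → true.
(i) >75% out-of-jur. sales — met.
(ii) ≤ 4 employees — satisfied.
(a): T AND T → true.
(b) ≥40% agricultural — not satisfied.
(2) = T OR F = true.
(a) receipts ≤ $500,000 — not met.
(i) veteran — met.
(ii) not (has storefront) — satisfied.
So (b) is satisfied (T AND T).
(3): F OR T → true.
Overall = T AND T AND T = true.
Exception (no delinquency) — not satisfied.
Result: main true OR exception false → true.

Yes — exempt.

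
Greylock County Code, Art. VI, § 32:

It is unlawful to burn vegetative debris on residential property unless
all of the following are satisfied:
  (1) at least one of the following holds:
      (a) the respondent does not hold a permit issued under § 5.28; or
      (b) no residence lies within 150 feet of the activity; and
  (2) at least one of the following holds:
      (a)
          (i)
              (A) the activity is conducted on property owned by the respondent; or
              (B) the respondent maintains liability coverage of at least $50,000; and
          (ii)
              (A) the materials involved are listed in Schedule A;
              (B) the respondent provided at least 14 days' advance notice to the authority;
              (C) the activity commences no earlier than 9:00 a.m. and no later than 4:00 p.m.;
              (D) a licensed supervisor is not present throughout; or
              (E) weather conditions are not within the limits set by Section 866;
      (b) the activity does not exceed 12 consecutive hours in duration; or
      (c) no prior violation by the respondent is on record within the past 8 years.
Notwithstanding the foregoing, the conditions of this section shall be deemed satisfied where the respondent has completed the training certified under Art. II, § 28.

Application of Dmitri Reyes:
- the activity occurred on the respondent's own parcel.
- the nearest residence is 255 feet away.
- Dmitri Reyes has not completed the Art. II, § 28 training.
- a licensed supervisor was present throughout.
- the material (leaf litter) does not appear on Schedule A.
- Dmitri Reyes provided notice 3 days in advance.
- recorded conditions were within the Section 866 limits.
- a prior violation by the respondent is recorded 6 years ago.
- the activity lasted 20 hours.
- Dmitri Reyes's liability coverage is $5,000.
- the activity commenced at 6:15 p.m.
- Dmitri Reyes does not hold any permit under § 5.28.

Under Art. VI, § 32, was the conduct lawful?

(a) not (holds permit) — holds.
(b) no residence in 150 ft — satisfied.
(1): T OR T → true.
(A) own property — met.
(B) coverage ≥ $50,000 — not satisfied.
So (i) is satisfied (T OR F).
(A) Schedule A material — fails.
(B) ≥14 days' notice — fails.
(C) start within hours — not satisfied.
(D) not (supervisor present) — not met.
(E) not (weather ok) — not met.
So (ii) is not satisfied (F OR F OR F OR F OR F).
So (a) is not satisfied (T AND F).
(b) ≤ 12 hrs duration — fails.
(c) no prior violation — fails.
So (2) is not satisfied (F OR F OR F).
So Overall is not satisfied (T AND F).
Exception (training certified) — not satisfied.
Result: main false OR exception false → false.

No — unlawful.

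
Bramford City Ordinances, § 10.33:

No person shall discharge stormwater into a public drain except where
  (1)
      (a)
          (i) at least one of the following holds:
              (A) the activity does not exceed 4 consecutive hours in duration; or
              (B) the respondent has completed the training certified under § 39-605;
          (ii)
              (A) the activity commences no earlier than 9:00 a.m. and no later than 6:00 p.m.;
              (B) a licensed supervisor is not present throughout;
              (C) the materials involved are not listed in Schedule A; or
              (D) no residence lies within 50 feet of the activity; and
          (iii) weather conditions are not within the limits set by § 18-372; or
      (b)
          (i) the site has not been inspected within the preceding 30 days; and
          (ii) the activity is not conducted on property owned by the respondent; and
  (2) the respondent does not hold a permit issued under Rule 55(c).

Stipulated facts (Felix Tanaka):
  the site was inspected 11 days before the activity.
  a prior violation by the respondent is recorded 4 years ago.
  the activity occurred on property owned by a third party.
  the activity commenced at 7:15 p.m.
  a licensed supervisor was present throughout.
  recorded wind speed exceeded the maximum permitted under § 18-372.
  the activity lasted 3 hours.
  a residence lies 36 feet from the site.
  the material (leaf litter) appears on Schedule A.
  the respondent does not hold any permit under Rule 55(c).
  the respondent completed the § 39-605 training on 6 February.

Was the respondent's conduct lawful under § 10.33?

No — unlawful.

(A) ≤ 4 hrs duration — holds.
(B) training certified — satisfied.
(i): T OR T → true.
(A) start within hours — not met.
(B) not (supervisor present) — not met.
(C) not (Schedule A material) — not met.
(D) no residence in 50 ft — fails.
So (ii) is not satisfied (F OR F OR F OR F).
(iii) not (weather ok) — satisfied.
(a): T AND F AND T → false.
(i) not (site inspected) — not met.
(ii) not (own property) — holds.
So (b) is not satisfied (F AND T).
(1): F OR F → false.
(2) not (holds permit) — holds.
So Overall is not satisfied (F AND T).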